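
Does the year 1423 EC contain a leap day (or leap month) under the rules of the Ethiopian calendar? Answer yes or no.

yes

1423 mod 4 = 3; in the Ethiopian calendar a year is leap when year mod 4 = 3, so it is a leap year.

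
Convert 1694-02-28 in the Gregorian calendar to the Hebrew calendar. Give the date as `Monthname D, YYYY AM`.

Julian Day Number of the source date = 2339840.
Converting JDN 2339840 to the Hebrew calendar gives 3 Adar 5454 AM.

Adar 3, 5454 AM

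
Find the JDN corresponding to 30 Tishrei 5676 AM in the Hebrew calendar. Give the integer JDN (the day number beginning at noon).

In the Gregorian calendar the same day is 8 October 1915.
JDN 2400001 is 17 November 1858 CE (Gregorian), MJD 0; the target day is +20778 days from there, so JDN = 2420779.

2420779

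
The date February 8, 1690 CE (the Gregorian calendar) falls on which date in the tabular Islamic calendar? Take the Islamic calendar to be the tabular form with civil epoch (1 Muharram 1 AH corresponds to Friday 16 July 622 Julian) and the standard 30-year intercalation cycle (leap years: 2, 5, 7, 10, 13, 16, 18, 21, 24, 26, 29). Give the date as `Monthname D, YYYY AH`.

Rabi' al-Thani 28, 1101 AH

Both dates share Julian Day Number 2338359; in the tabular Islamic calendar that is 28 Rabi' al-Thani 1101 AH.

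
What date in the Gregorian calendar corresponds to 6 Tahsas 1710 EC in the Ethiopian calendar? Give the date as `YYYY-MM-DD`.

Julian Day Number of the source date = 2348528.
Converting JDN 2348528 to the Gregorian calendar gives 13 December 1717 CE.

1717-12-13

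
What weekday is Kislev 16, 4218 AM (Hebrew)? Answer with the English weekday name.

Tuesday

This is JDN 1888300 (20 November 457 Gregorian).
1888300 ≡ 1 (mod 7); counting from Monday = 0 gives Tuesday.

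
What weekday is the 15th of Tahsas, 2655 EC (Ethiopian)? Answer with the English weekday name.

This is JDN 2693698 (29 December 2662 Gregorian).
2693698 ≡ 0 (mod 7); counting from Monday = 0 gives Monday.

Monday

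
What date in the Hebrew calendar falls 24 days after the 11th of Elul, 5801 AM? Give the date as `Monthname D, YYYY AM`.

Tishrei 6, 5802 AM

The starting date is JDN 2466770; 2466770 + 24 = 2466794.
JDN 2466794 corresponds to Tishrei 6, 5802 AM.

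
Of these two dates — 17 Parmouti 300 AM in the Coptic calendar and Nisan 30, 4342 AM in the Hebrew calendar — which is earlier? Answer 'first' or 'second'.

First date → JDN 1934466; second date → JDN 1933731.
JDN 1933731 < JDN 1934466, so the second date is earlier.

second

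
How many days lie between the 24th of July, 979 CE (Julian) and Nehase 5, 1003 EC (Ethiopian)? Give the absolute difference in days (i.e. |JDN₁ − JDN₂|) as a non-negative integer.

JDN of the first date = 2078842.
JDN of the second date = 2090535.
|2090535 − 2078842| = 11693.

11693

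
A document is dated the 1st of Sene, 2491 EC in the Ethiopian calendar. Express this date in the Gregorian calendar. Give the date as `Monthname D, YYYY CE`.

Julian Day Number of the source date = 2633963.
Converting JDN 2633963 to the Gregorian calendar gives 11 June 2499 CE.

June 11, 2499 CE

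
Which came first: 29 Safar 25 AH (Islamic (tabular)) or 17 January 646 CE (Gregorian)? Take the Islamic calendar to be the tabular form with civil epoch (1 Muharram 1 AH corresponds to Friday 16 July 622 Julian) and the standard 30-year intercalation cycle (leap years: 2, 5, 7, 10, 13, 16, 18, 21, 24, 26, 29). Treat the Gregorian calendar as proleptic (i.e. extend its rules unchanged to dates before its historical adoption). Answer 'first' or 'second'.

The two dates have Julian Day Numbers 1957003 and 1957023 respectively.
Since 1957003 < 1957023, the first date comes first.

first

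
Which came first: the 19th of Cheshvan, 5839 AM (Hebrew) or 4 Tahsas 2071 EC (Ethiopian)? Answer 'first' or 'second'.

first

The two dates have Julian Day Numbers 2480333 and 2480381 respectively.
Since 2480333 < 2480381, the first date comes first.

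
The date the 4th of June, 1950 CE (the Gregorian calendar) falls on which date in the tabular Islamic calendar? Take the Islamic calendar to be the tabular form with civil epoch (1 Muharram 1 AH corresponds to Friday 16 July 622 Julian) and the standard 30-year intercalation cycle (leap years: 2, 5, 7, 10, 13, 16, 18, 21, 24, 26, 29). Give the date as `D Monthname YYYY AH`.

17 Sha'ban 1369 AH

Julian Day Number of the source date = 2433437.
Converting JDN 2433437 to the tabular Islamic calendar gives 17 Sha'ban 1369 AH.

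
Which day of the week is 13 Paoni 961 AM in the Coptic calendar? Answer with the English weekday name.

This is JDN 2175952 (14 June 1245 Gregorian).
Since JDN mod 7 = 2 (0 = Monday), the day is Wednesday.

Wednesday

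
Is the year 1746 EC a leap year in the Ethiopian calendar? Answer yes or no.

no

1746 mod 4 = 2; in the Ethiopian calendar a year is leap when year mod 4 = 3, so it is a common year.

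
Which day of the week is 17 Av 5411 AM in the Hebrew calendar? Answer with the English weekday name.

Friday

Equivalently 4 August 1651 Gregorian, JDN 2324291.
Since JDN mod 7 = 4 (0 = Monday), the day is Friday.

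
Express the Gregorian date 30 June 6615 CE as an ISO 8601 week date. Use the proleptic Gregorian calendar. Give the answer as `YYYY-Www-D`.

6615-W26-5

The weekday is Friday (ISO weekday 5).
That Friday belongs to ISO week 26 of ISO year 6615.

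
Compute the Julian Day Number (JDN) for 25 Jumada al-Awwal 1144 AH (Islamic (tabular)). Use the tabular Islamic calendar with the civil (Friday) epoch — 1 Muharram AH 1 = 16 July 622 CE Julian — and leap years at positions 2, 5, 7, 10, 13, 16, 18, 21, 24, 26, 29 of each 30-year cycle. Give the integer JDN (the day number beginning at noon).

2353623

In the Gregorian calendar the same day is 25 November 1731.
JDN 2400001 is 17 November 1858 CE (Gregorian), MJD 0; the target day is −46378 days from there, so JDN = 2353623.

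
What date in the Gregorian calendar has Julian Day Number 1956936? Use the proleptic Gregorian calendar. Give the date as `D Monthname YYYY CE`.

22 October 645 CE

Counting from JDN 2299161 = 15 Oct 1582 gives an offset of -342225 days.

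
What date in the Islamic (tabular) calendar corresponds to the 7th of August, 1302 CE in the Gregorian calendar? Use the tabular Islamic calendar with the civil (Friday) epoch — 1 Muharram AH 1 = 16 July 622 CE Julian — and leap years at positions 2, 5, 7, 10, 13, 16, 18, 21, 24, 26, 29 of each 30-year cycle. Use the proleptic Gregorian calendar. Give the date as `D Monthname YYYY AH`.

Julian Day Number of the source date = 2196824.
Converting JDN 2196824 to the tabular Islamic calendar gives 3 Dhu al-Hijjah 701 AH.

3 Dhu al-Hijjah 701 AH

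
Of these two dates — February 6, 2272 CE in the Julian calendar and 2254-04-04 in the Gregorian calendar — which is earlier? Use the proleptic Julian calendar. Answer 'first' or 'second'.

Converting both to JDN: 2550942 vs 2544410; the smaller is the second.

second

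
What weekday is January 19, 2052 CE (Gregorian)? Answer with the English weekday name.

JDN 2470556 mod 7 = 4, and JDN 0 was a Monday, so this is a Friday.

Friday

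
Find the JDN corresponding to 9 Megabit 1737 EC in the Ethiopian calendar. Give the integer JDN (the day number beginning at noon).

2358483

Equivalently 16 March 1745 (Gregorian).
JDN 2400001 is 17 November 1858 CE (Gregorian), MJD 0; the target day is −41518 days from there, so JDN = 2358483.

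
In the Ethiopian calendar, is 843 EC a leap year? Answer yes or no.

843 mod 4 = 3; in the Ethiopian calendar a year is leap when year mod 4 = 3, so it is a leap year.

yes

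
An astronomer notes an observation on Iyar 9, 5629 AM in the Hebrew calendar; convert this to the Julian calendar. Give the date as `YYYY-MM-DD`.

Both dates share Julian Day Number 2403808; in the Julian calendar that is 8 April 1869 CE.

1869-04-08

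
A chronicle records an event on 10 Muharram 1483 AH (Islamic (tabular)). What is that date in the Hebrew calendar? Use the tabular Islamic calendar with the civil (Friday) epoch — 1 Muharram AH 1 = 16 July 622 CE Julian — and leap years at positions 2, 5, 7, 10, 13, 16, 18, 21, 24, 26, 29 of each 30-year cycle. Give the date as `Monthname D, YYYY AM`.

Julian Day Number of the source date = 2473620.
Converting JDN 2473620 to the Hebrew calendar gives 11 Sivan 5820 AM.

Sivan 11, 5820 AM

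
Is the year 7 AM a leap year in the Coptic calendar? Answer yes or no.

yes

7 mod 4 = 3; in the Coptic calendar a year is leap when year mod 4 = 3, so it is a leap year.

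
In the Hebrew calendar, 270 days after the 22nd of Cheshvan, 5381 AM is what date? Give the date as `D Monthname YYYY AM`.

28 Av 5381 AM

The starting date is JDN 2313075; 2313075 + 270 = 2313345.
JDN 2313345 corresponds to 28 Av 5381 AM.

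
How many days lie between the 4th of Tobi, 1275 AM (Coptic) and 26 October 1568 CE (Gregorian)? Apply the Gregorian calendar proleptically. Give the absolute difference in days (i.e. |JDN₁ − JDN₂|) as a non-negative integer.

First date → JDN 2290481; second date → JDN 2294059.
The interval is |2290481 − 2294059| = 3578 days.

3578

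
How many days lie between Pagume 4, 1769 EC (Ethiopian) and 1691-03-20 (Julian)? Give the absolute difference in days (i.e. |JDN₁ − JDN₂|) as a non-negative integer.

JDN of the first date = 2370346.
JDN of the second date = 2338774.
|2338774 − 2370346| = 31572.

31572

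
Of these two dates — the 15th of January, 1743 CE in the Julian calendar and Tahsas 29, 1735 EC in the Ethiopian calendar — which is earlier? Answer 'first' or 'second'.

The two dates have Julian Day Numbers 2357703 and 2357682 respectively.
Since 2357682 < 2357703, the second date comes first.

second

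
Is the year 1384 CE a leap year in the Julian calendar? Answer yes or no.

yes

1384 mod 4 = 0, so it is a leap year in the Julian calendar.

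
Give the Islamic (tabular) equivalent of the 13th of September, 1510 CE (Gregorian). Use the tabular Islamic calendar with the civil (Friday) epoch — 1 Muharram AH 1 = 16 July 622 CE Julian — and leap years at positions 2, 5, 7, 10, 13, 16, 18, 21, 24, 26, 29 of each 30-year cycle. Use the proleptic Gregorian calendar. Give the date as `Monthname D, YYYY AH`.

Julian Day Number of the source date = 2272831.
Converting JDN 2272831 to the tabular Islamic calendar gives 29 Jumada al-Awwal 916 AH.

Jumada al-Awwal 29, 916 AH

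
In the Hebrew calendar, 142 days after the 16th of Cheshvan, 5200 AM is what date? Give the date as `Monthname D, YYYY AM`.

Nisan 11, 5200 AM

Counting 142 days forward from JDN 2246950 reaches JDN 2247092, which is Nisan 11, 5200 AM.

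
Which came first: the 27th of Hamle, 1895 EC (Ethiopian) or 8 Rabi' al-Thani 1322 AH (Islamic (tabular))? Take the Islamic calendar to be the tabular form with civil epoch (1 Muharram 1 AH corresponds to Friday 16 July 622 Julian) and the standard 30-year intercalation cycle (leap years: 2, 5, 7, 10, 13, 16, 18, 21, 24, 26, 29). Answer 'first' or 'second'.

first

First date → JDN 2416330; second date → JDN 2416654.
JDN 2416330 < JDN 2416654, so the first date is earlier.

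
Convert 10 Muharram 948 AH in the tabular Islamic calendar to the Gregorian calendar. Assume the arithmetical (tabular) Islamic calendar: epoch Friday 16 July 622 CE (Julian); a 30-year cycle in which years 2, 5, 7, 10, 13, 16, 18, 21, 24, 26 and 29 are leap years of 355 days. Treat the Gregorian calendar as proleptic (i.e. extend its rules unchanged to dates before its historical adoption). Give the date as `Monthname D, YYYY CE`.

May 16, 1541 CE

Both dates share Julian Day Number 2284034; in the Gregorian calendar that is 16 May 1541 CE.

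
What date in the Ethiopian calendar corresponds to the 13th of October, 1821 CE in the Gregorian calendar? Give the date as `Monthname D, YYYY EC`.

Julian Day Number of the source date = 2386452.
Converting JDN 2386452 to the Ethiopian calendar gives 4 Tikimt 1814 EC.

Tikimt 4, 1814 EC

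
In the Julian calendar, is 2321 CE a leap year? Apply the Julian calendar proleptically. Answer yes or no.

no

2321 mod 4 = 1, so it is a common year in the Julian calendar.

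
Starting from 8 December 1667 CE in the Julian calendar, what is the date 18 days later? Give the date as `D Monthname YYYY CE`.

Counting 18 days forward from JDN 2330271 reaches JDN 2330289, which is 26 December 1667 CE.

26 December 1667 CE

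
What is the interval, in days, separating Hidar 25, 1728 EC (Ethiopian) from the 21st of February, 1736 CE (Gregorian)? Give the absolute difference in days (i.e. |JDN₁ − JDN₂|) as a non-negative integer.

80

JDN of the first date = 2355092.
JDN of the second date = 2355172.
|2355172 − 2355092| = 80.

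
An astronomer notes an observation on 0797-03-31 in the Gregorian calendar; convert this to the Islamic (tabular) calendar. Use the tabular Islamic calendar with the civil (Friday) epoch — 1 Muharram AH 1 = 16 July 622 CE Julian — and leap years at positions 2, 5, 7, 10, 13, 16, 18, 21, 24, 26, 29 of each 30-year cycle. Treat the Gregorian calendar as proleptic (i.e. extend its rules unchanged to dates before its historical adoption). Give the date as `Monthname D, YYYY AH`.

Both dates share Julian Day Number 2012248; in the tabular Islamic calendar that is 23 Muharram 181 AH.

Muharram 23, 181 AH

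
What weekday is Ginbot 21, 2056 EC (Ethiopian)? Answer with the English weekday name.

Thursday

In the Gregorian calendar this is 29 May 2064 (JDN 2475070).
2475070 ≡ 3 (mod 7); counting from Monday = 0 gives Thursday.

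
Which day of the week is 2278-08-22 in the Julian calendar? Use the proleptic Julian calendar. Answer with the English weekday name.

Friday

Equivalently 6 September 2278 Gregorian, JDN 2553331.
2553331 ≡ 4 (mod 7); counting from Monday = 0 gives Friday.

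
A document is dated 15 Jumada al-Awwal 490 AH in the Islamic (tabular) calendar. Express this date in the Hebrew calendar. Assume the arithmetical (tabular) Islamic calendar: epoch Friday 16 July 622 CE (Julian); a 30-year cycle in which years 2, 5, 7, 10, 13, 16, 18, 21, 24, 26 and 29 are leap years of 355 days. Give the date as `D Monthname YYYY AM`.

The source date corresponds to 6 May 1097 in the proleptic Gregorian calendar (JDN 2121857).
That day falls on 15 Iyar 4857 AM in the Hebrew calendar.

15 Iyar 4857 AM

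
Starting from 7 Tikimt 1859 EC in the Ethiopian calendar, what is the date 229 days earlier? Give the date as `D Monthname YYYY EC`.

23 Yekatit 1858 EC

The starting date is JDN 2402891; 2402891 − 229 = 2402662.
JDN 2402662 corresponds to 23 Yekatit 1858 EC.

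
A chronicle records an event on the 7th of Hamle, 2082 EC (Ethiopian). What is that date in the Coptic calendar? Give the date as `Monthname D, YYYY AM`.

Epip 7, 1806 AM

Both dates share Julian Day Number 2484612; in the Coptic calendar that is 7 Epip 1806 AM.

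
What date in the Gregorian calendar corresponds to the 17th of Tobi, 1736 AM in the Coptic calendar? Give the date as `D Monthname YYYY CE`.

Both dates share Julian Day Number 2458875; in the Gregorian calendar that is 26 January 2020 CE.

26 January 2020 CE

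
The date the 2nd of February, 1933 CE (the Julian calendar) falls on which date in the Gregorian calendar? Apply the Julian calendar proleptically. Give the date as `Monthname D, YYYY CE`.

For dates in this range the Gregorian date is 13 days ahead of the Julian.
2 February 1933 Julian + 13 days → 15 February 1933 Gregorian.

February 15, 1933 CE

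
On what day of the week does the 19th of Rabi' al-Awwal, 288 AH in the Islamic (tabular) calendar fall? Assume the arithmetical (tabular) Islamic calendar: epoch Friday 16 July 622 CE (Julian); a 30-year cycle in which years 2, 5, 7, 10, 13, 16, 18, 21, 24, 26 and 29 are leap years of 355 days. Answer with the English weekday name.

Friday

This is JDN 2050220 (18 March 901 Gregorian).
2050220 ≡ 4 (mod 7); counting from Monday = 0 gives Friday.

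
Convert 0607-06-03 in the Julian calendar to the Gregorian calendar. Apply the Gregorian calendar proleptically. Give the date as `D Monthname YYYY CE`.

6 June 607 CE

For dates in this range the Gregorian date is 3 days ahead of the Julian.
3 June 607 Julian + 3 days → 6 June 607 Gregorian.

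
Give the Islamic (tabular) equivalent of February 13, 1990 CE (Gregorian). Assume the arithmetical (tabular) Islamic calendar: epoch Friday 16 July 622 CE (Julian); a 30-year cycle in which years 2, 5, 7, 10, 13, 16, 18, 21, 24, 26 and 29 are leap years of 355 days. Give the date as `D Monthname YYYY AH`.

Both dates share Julian Day Number 2447936; in the tabular Islamic calendar that is 17 Rajab 1410 AH.

17 Rajab 1410 AH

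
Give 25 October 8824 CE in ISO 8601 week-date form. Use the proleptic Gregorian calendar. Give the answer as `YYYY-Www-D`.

The weekday is Friday (ISO weekday 5).
That Friday belongs to ISO week 43 of ISO year 8824.

8824-W43-5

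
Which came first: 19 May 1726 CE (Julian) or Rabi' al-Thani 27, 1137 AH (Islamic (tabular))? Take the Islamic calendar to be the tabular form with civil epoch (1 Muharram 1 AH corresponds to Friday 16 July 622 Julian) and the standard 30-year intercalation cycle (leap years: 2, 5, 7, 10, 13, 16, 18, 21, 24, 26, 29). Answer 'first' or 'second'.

The two dates have Julian Day Numbers 2351618 and 2351116 respectively.
Since 2351116 < 2351618, the second date comes first.

second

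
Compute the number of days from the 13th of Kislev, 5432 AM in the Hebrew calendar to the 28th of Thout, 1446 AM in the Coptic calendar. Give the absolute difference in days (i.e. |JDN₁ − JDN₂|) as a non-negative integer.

JDN of the first date = 2331699.
JDN of the second date = 2352843.
|2352843 − 2331699| = 21144.

21144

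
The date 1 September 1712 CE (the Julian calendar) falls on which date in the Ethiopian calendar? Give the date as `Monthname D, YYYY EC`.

The source date corresponds to 12 September 1712 in the Gregorian calendar (JDN 2346610).
That day falls on 4 Meskerem 1705 EC in the Ethiopian calendar.

Meskerem 4, 1705 EC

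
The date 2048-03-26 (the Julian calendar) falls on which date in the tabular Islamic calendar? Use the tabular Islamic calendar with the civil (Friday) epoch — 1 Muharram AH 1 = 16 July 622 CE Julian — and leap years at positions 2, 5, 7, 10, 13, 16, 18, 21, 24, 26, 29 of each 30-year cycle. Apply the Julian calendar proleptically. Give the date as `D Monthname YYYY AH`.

23 Jumada al-Thani 1470 AH

The source date corresponds to 8 April 2048 in the Gregorian calendar (JDN 2469175).
That day falls on 23 Jumada al-Thani 1470 AH in the tabular Islamic calendar.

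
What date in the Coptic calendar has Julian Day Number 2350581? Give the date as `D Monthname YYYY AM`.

23 Epip 1439 AM

The Gregorian equivalent of JDN 2350581 is 28 July 1723.
In the Coptic calendar that day is 23 Epip 1439 AM.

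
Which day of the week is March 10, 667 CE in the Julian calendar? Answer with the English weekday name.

This is JDN 1964748 (13 March 667 Gregorian).
1964748 ≡ 2 (mod 7); counting from Monday = 0 gives Wednesday.

Wednesday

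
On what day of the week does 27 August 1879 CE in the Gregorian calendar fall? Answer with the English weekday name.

Wednesday

JDN 2407589 mod 7 = 2, and JDN 0 was a Monday, so this is a Wednesday.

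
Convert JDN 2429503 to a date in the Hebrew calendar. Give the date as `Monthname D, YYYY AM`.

JDN 2429503 is 27 August 1939 in the Gregorian calendar.
In the Hebrew calendar that day is Elul 12, 5699 AM.

Elul 12, 5699 AM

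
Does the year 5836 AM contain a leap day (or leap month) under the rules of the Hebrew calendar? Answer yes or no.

yes

Hebrew year 5836 is year 3 of its 19-year Metonic cycle; leap years are at positions 3, 6, 8, 11, 14, 17, 19, so it is a leap year (13 months).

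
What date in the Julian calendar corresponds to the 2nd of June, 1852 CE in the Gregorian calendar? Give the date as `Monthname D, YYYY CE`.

For dates in this range the Gregorian date is 12 days ahead of the Julian.
2 June 1852 Gregorian − 12 days → 21 May 1852 Julian.

May 21, 1852 CE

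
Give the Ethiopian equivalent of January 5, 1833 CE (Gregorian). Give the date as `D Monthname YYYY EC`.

Both dates share Julian Day Number 2390554; in the Ethiopian calendar that is 28 Tahsas 1825 EC.

28 Tahsas 1825 EC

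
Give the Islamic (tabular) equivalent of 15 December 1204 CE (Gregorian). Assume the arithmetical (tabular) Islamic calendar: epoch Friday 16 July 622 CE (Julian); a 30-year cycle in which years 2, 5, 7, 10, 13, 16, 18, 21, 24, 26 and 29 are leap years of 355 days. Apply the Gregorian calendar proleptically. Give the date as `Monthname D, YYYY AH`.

Julian Day Number of the source date = 2161161.
Converting JDN 2161161 to the tabular Islamic calendar gives 13 Rabi' al-Thani 601 AH.

Rabi' al-Thani 13, 601 AH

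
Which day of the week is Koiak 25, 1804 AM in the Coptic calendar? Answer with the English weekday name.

Sunday

In the Gregorian calendar this is 4 January 2088 (JDN 2483690).
Since JDN mod 7 = 6 (0 = Monday), the day is Sunday.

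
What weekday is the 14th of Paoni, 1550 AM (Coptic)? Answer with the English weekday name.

In the Gregorian calendar this is 20 June 1834 (JDN 2391085).
JDN 2391085 mod 7 = 4, and JDN 0 was a Monday, so this is a Friday.

Friday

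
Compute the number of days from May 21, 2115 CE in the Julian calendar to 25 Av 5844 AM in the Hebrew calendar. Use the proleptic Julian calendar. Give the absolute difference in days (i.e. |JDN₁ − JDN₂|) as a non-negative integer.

11238

First date → JDN 2493702; second date → JDN 2482464.
The interval is |2493702 − 2482464| = 11238 days.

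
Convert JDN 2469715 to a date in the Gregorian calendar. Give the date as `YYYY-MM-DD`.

Counting from JDN 2299161 = 15 Oct 1582 gives an offset of 170554 days.

2049-09-30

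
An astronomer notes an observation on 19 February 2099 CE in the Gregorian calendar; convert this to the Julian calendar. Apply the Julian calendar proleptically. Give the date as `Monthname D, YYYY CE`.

The Julian–Gregorian offset here is 13 days (Julian trailing).
19 February 2099 Gregorian − 13 days → 6 February 2099 Julian.

February 6, 2099 CE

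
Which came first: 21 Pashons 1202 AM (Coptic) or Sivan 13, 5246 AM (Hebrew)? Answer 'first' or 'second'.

The two dates have Julian Day Numbers 2263955 and 2263956 respectively.
Since 2263955 < 2263956, the first date comes first.

first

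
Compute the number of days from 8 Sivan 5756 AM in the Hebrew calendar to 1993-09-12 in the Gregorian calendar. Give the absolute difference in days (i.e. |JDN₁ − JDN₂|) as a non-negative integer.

First date → JDN 2450230; second date → JDN 2449243.
The interval is |2450230 − 2449243| = 987 days.

987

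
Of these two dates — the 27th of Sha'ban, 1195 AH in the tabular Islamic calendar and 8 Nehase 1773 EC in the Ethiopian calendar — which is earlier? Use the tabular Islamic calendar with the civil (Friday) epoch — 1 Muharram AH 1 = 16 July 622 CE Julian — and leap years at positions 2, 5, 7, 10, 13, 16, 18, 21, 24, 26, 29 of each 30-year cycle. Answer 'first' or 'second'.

First date → JDN 2371787; second date → JDN 2371781.
JDN 2371781 < JDN 2371787, so the second date is earlier.

second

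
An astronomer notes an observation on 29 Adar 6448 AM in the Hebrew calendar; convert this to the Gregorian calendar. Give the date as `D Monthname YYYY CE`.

Julian Day Number of the source date = 2702914.
Converting JDN 2702914 to the Gregorian calendar gives 23 March 2688 CE.

23 March 2688 CE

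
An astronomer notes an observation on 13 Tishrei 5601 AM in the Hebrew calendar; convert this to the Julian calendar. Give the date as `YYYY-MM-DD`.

Julian Day Number of the source date = 2393389.
Converting JDN 2393389 to the Julian calendar gives 28 September 1840 CE.

1840-09-28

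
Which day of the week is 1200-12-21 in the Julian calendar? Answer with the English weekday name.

Thursday

In the proleptic Gregorian calendar this is 28 December 1200 (JDN 2159713).
JDN 2159713 mod 7 = 3, and JDN 0 was a Monday, so this is a Thursday.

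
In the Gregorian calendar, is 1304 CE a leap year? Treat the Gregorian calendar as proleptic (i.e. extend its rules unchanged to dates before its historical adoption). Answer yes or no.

1304 is divisible by 4 and not by 100, so it is a leap year.

yes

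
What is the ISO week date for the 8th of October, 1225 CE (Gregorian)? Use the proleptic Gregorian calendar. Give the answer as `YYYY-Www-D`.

The weekday is Wednesday (ISO weekday 3).
That Wednesday belongs to ISO week 41 of ISO year 1225.

1225-W41-3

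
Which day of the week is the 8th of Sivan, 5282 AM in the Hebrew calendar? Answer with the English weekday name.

Equivalently 13 June 1522 Gregorian, JDN 2277122.
2277122 ≡ 1 (mod 7); counting from Monday = 0 gives Tuesday.

Tuesday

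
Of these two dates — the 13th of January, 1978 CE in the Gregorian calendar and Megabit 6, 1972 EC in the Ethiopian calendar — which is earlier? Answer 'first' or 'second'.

First date → JDN 2443522; second date → JDN 2444314.
JDN 2443522 < JDN 2444314, so the first date is earlier.

first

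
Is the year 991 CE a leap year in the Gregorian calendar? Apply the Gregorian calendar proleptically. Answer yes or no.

no

991 is not divisible by 4, so it is a common year.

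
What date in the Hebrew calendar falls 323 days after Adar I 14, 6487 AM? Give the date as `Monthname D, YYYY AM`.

Tevet 11, 6488 AM

The starting date is JDN 2717133; 2717133 + 323 = 2717456.
JDN 2717456 corresponds to Tevet 11, 6488 AM.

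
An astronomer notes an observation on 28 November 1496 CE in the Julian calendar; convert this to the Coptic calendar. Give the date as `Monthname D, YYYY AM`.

Koiak 2, 1213 AM

The source date corresponds to 7 December 1496 in the proleptic Gregorian calendar (JDN 2267804).
That day falls on 2 Koiak 1213 AM in the Coptic calendar.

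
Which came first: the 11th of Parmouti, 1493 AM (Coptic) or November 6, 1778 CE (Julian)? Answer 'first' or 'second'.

Converting both to JDN: 2370203 vs 2370782; the smaller is the first.

first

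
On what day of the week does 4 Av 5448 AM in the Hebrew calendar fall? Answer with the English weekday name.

Saturday

Equivalently 31 July 1688 Gregorian, JDN 2337802.
Since JDN mod 7 = 5 (0 = Monday), the day is Saturday.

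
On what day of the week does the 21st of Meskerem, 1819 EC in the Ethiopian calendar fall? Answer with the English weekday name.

This is JDN 2388265 (30 September 1826 Gregorian).
2388265 ≡ 5 (mod 7); counting from Monday = 0 gives Saturday.

Saturday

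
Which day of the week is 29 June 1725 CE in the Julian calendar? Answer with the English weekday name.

Tuesday

This is JDN 2351294 (10 July 1725 Gregorian).
2351294 ≡ 1 (mod 7); counting from Monday = 0 gives Tuesday.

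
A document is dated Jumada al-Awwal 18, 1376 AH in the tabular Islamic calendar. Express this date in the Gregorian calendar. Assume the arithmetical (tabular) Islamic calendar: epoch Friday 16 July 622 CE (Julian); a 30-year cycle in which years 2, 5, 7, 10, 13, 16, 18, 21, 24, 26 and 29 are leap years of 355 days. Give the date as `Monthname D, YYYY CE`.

December 21, 1956 CE

Julian Day Number of the source date = 2435829.
Converting JDN 2435829 to the Gregorian calendar gives 21 December 1956 CE.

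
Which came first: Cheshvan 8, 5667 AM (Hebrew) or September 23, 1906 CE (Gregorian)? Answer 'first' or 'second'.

second

The two dates have Julian Day Numbers 2417511 and 2417477 respectively.
Since 2417477 < 2417511, the second date comes first.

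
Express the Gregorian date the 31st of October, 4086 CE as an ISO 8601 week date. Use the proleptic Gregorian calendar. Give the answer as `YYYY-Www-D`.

The weekday is Thursday (ISO weekday 4).
That Thursday belongs to ISO week 44 of ISO year 4086.

4086-W44-4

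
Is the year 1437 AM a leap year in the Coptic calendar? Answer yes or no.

1437 mod 4 = 1; in the Coptic calendar a year is leap when year mod 4 = 3, so it is a common year.

no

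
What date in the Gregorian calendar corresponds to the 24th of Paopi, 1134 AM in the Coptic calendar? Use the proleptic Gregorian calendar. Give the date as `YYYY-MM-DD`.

Julian Day Number of the source date = 2238911.
Converting JDN 2238911 to the Gregorian calendar gives 30 October 1417 CE.

1417-10-30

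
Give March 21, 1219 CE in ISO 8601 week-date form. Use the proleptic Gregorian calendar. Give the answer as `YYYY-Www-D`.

The weekday is Thursday (ISO weekday 4).
That Thursday belongs to ISO week 12 of ISO year 1219.

1219-W12-4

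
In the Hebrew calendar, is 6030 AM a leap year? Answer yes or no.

Hebrew year 6030 is year 7 of its 19-year Metonic cycle; leap years are at positions 3, 6, 8, 11, 14, 17, 19, so it is a common year (12 months).

no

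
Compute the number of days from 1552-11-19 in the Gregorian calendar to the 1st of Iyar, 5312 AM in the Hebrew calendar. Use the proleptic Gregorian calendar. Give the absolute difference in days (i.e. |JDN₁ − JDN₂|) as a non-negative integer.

JDN of the first date = 2288239.
JDN of the second date = 2288041.
|2288041 − 2288239| = 198.

198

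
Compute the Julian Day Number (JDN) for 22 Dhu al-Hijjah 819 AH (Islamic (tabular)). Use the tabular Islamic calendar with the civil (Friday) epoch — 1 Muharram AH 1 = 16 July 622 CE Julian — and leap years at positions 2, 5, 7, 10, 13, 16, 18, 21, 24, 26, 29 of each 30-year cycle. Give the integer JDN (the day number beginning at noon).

In the proleptic Gregorian calendar the same day is 19 February 1417.
JDN 2451545 is 1 January 2000 CE (Gregorian); the target day is −212887 days from there, so JDN = 2238658.

2238658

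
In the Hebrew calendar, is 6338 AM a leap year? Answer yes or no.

yes

Hebrew year 6338 is year 11 of its 19-year Metonic cycle; leap years are at positions 3, 6, 8, 11, 14, 17, 19, so it is a leap year (13 months).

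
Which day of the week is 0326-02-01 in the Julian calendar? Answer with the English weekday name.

Tuesday

This is JDN 1840161 (2 February 326 Gregorian).
1840161 ≡ 1 (mod 7); counting from Monday = 0 gives Tuesday.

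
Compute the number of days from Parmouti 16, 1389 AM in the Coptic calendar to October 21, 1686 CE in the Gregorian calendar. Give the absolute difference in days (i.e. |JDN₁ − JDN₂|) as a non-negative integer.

JDN of the first date = 2332222.
JDN of the second date = 2337153.
|2337153 − 2332222| = 4931.

4931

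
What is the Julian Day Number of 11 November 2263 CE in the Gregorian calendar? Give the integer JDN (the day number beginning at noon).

2547918

JDN 2400001 is 17 November 1858 CE (Gregorian), MJD 0; the target day is +147917 days from there, so JDN = 2547918.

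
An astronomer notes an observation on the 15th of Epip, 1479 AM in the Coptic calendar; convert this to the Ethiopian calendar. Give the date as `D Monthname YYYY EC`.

15 Hamle 1755 EC

The source date corresponds to 20 July 1763 in the Gregorian calendar (JDN 2365183).
That day falls on 15 Hamle 1755 EC in the Ethiopian calendar.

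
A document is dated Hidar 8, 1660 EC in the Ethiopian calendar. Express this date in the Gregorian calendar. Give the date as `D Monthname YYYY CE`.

15 November 1667 CE

Both dates share Julian Day Number 2330238; in the Gregorian calendar that is 15 November 1667 CE.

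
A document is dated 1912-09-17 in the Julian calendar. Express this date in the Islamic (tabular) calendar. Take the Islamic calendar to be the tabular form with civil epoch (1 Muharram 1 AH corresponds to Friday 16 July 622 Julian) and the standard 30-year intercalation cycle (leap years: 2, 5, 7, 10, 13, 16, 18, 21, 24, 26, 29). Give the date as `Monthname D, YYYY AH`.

Shawwal 18, 1330 AH

Julian Day Number of the source date = 2419676.
Converting JDN 2419676 to the tabular Islamic calendar gives 18 Shawwal 1330 AH.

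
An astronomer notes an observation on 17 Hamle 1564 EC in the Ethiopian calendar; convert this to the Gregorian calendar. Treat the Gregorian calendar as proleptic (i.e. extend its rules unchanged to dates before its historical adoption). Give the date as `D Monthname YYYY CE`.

21 July 1572 CE

Both dates share Julian Day Number 2295423; in the Gregorian calendar that is 21 July 1572 CE.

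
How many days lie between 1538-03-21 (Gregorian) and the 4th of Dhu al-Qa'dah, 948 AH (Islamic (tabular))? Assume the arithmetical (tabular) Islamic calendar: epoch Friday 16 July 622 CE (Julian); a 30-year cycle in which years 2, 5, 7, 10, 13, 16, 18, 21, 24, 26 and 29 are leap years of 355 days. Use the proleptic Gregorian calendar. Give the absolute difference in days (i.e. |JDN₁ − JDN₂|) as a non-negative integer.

1441

JDN of the first date = 2282882.
JDN of the second date = 2284323.
|2284323 − 2282882| = 1441.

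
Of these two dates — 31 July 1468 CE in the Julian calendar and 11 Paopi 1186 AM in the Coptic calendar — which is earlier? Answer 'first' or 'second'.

Converting both to JDN: 2257457 vs 2257891; the smaller is the first.

first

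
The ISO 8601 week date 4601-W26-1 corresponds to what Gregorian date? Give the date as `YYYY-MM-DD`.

4601-06-22

ISO week 1 of 4601 is the week containing the first Thursday of 4601.
Week 26, day 1 (Monday) lands on 4601-06-22.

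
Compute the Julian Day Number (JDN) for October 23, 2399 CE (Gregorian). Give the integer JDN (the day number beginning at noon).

JDN 2400001 is 17 November 1858 CE (Gregorian), MJD 0; the target day is +197571 days from there, so JDN = 2597572.

2597572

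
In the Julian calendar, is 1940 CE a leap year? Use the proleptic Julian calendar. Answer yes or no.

1940 mod 4 = 0, so it is a leap year in the Julian calendar.

yes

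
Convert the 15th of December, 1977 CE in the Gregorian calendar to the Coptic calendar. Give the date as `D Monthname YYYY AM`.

Julian Day Number of the source date = 2443493.
Converting JDN 2443493 to the Coptic calendar gives 6 Koiak 1694 AM.

6 Koiak 1694 AM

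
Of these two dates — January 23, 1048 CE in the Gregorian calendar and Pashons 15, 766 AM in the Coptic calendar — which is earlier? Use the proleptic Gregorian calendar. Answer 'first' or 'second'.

The two dates have Julian Day Numbers 2103856 and 2104700 respectively.
Since 2103856 < 2104700, the first date comes first.

first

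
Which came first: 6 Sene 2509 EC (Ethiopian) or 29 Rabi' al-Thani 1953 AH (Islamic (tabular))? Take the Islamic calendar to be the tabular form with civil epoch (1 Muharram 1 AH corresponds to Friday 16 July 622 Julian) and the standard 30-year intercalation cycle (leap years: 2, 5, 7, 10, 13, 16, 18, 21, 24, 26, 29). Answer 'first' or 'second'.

second

Converting both to JDN: 2640543 vs 2640281; the smaller is the second.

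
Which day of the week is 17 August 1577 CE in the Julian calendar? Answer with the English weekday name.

This is JDN 2297286 (27 August 1577 Gregorian).
2297286 ≡ 5 (mod 7); counting from Monday = 0 gives Saturday.

Saturday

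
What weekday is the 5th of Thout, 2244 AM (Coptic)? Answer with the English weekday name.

Saturday

In the Gregorian calendar this is 20 September 2527 (JDN 2644290).
Since JDN mod 7 = 5 (0 = Monday), the day is Saturday.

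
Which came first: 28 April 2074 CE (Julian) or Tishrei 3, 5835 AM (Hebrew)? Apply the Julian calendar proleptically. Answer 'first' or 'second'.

The two dates have Julian Day Numbers 2478704 and 2478840 respectively.
Since 2478704 < 2478840, the first date comes first.

first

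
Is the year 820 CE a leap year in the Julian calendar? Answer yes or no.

yes

820 mod 4 = 0, so it is a leap year in the Julian calendar.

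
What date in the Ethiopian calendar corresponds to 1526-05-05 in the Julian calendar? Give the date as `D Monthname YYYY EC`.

Both dates share Julian Day Number 2278554; in the Ethiopian calendar that is 10 Ginbot 1518 EC.

10 Ginbot 1518 EC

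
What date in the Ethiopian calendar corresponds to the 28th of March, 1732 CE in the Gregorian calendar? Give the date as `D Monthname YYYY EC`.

21 Megabit 1724 EC

Both dates share Julian Day Number 2353747; in the Ethiopian calendar that is 21 Megabit 1724 EC.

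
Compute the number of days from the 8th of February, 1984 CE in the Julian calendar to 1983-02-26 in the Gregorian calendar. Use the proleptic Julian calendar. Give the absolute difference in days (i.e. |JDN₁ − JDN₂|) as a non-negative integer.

First date → JDN 2445752; second date → JDN 2445392.
The interval is |2445752 − 2445392| = 360 days.

360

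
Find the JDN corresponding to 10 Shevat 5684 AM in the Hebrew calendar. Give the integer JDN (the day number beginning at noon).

Equivalently 16 January 1924 (Gregorian).
JDN 2299161 is 15 October 1582 CE (Gregorian); the target day is +124640 days from there, so JDN = 2423801.

2423801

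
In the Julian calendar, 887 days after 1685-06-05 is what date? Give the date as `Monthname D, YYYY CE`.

November 9, 1687 CE

Counting 887 days forward from JDN 2336660 reaches JDN 2337547, which is November 9, 1687 CE.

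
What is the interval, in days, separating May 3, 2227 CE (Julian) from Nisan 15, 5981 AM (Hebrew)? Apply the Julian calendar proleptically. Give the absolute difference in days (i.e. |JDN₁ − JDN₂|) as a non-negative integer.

JDN of the first date = 2534592.
JDN of the second date = 2532361.
|2532361 − 2534592| = 2231.

2231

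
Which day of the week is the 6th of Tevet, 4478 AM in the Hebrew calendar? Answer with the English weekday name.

In the proleptic Gregorian calendar this is 19 December 717 (JDN 1983291).
JDN 1983291 mod 7 = 2, and JDN 0 was a Monday, so this is a Wednesday.

Wednesday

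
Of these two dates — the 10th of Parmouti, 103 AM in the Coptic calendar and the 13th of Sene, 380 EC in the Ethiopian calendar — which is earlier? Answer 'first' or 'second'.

The two dates have Julian Day Numbers 1862504 and 1862933 respectively.
Since 1862504 < 1862933, the first date comes first.

first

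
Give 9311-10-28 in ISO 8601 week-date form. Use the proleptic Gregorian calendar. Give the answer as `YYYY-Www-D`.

The weekday is Wednesday (ISO weekday 3).
That Wednesday belongs to ISO week 44 of ISO year 9311.

9311-W44-3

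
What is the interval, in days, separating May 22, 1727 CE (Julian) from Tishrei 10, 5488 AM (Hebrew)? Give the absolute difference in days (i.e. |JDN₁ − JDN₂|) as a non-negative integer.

115

First date → JDN 2351986; second date → JDN 2352101.
The interval is |2351986 − 2352101| = 115 days.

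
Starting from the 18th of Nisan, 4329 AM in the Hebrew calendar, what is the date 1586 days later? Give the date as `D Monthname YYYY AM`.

JDN of the 18th of Nisan, 4329 AM = 1928966.
1928966 + 1586 = 1930552.
JDN 1930552 in the Hebrew calendar is 9 Av 4333 AM.

9 Av 4333 AM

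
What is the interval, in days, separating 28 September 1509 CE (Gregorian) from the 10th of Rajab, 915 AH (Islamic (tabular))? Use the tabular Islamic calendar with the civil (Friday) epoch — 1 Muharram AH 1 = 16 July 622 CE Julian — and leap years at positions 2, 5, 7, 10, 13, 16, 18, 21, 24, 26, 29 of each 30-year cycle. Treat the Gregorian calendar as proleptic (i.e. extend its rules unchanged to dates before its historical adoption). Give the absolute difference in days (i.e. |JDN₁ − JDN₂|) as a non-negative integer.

JDN of the first date = 2272481.
JDN of the second date = 2272517.
|2272517 − 2272481| = 36.

36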